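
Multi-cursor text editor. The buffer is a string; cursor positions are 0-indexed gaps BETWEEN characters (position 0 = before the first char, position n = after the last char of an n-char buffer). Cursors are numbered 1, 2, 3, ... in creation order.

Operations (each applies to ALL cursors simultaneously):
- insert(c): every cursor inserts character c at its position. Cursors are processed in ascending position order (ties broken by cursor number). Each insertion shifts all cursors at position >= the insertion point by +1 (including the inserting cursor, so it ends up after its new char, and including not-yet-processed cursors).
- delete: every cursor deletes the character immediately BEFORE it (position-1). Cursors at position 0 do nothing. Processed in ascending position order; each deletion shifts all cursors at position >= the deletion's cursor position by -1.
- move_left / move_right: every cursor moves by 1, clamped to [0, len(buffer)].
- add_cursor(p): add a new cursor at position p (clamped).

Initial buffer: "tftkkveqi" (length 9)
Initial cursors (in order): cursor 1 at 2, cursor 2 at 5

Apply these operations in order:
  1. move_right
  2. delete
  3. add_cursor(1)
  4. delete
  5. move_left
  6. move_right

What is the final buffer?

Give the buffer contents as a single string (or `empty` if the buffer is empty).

Answer: keqi

Derivation:
After op 1 (move_right): buffer="tftkkveqi" (len 9), cursors c1@3 c2@6, authorship .........
After op 2 (delete): buffer="tfkkeqi" (len 7), cursors c1@2 c2@4, authorship .......
After op 3 (add_cursor(1)): buffer="tfkkeqi" (len 7), cursors c3@1 c1@2 c2@4, authorship .......
After op 4 (delete): buffer="keqi" (len 4), cursors c1@0 c3@0 c2@1, authorship ....
After op 5 (move_left): buffer="keqi" (len 4), cursors c1@0 c2@0 c3@0, authorship ....
After op 6 (move_right): buffer="keqi" (len 4), cursors c1@1 c2@1 c3@1, authorship ....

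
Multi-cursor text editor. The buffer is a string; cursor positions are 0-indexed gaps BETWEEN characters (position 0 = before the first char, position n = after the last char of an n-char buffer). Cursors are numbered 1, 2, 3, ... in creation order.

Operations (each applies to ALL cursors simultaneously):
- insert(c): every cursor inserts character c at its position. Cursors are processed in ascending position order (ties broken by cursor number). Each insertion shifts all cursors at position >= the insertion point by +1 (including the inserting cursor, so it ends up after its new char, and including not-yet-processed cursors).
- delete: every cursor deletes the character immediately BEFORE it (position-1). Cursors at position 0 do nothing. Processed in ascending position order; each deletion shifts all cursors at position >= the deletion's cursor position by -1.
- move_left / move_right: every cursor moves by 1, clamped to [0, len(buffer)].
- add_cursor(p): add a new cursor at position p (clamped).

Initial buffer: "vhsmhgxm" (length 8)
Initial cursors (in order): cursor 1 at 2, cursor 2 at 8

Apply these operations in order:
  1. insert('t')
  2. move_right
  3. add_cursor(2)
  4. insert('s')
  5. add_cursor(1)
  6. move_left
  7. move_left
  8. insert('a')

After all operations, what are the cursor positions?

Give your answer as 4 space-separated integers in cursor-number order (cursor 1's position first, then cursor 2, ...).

Answer: 7 15 3 1

Derivation:
After op 1 (insert('t')): buffer="vhtsmhgxmt" (len 10), cursors c1@3 c2@10, authorship ..1......2
After op 2 (move_right): buffer="vhtsmhgxmt" (len 10), cursors c1@4 c2@10, authorship ..1......2
After op 3 (add_cursor(2)): buffer="vhtsmhgxmt" (len 10), cursors c3@2 c1@4 c2@10, authorship ..1......2
After op 4 (insert('s')): buffer="vhstssmhgxmts" (len 13), cursors c3@3 c1@6 c2@13, authorship ..31.1.....22
After op 5 (add_cursor(1)): buffer="vhstssmhgxmts" (len 13), cursors c4@1 c3@3 c1@6 c2@13, authorship ..31.1.....22
After op 6 (move_left): buffer="vhstssmhgxmts" (len 13), cursors c4@0 c3@2 c1@5 c2@12, authorship ..31.1.....22
After op 7 (move_left): buffer="vhstssmhgxmts" (len 13), cursors c4@0 c3@1 c1@4 c2@11, authorship ..31.1.....22
After op 8 (insert('a')): buffer="avahstassmhgxmats" (len 17), cursors c4@1 c3@3 c1@7 c2@15, authorship 4.3.311.1.....222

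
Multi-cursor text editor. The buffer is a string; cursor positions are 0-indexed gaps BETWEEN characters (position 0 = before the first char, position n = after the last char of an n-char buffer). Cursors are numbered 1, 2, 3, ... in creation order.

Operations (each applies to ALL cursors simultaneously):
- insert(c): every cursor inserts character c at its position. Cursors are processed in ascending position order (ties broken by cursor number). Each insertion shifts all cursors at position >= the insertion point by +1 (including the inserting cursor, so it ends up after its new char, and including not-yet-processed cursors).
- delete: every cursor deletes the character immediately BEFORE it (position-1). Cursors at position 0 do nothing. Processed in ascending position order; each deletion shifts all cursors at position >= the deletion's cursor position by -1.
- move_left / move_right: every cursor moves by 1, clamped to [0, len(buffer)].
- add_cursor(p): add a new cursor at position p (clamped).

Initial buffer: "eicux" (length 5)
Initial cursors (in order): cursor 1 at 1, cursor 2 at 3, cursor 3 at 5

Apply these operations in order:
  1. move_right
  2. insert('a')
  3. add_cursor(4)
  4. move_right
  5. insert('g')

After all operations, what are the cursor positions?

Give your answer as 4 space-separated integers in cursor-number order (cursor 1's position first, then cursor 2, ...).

After op 1 (move_right): buffer="eicux" (len 5), cursors c1@2 c2@4 c3@5, authorship .....
After op 2 (insert('a')): buffer="eiacuaxa" (len 8), cursors c1@3 c2@6 c3@8, authorship ..1..2.3
After op 3 (add_cursor(4)): buffer="eiacuaxa" (len 8), cursors c1@3 c4@4 c2@6 c3@8, authorship ..1..2.3
After op 4 (move_right): buffer="eiacuaxa" (len 8), cursors c1@4 c4@5 c2@7 c3@8, authorship ..1..2.3
After op 5 (insert('g')): buffer="eiacgugaxgag" (len 12), cursors c1@5 c4@7 c2@10 c3@12, authorship ..1.1.42.233

Answer: 5 10 12 7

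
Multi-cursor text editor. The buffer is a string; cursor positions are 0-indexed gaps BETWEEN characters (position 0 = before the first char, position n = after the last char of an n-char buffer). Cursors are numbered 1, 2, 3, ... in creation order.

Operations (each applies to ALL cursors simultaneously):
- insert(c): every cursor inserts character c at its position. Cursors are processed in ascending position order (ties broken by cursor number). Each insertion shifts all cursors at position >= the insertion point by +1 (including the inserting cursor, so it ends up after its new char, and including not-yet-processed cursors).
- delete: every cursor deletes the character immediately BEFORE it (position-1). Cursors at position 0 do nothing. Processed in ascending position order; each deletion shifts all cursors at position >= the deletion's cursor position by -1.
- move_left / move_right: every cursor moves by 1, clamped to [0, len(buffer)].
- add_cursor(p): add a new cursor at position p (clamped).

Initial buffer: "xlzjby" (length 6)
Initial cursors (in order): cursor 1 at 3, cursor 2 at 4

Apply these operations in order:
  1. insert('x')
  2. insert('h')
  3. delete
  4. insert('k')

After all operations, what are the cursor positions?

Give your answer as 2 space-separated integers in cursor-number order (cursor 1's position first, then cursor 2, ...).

Answer: 5 8

Derivation:
After op 1 (insert('x')): buffer="xlzxjxby" (len 8), cursors c1@4 c2@6, authorship ...1.2..
After op 2 (insert('h')): buffer="xlzxhjxhby" (len 10), cursors c1@5 c2@8, authorship ...11.22..
After op 3 (delete): buffer="xlzxjxby" (len 8), cursors c1@4 c2@6, authorship ...1.2..
After op 4 (insert('k')): buffer="xlzxkjxkby" (len 10), cursors c1@5 c2@8, authorship ...11.22..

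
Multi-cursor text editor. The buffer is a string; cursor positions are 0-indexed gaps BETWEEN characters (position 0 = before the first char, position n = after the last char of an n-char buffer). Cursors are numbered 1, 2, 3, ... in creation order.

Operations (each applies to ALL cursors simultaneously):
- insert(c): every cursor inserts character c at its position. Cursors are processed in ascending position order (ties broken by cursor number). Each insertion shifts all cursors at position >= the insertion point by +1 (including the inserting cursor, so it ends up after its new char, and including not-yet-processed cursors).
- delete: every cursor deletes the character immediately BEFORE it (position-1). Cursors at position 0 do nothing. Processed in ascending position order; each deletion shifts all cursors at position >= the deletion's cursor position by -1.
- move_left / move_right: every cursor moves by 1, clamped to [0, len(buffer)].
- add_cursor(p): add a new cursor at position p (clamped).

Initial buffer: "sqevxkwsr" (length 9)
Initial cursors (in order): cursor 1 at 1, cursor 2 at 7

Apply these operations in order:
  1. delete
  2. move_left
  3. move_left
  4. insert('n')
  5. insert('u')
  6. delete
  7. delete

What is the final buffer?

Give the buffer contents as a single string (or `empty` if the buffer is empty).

After op 1 (delete): buffer="qevxksr" (len 7), cursors c1@0 c2@5, authorship .......
After op 2 (move_left): buffer="qevxksr" (len 7), cursors c1@0 c2@4, authorship .......
After op 3 (move_left): buffer="qevxksr" (len 7), cursors c1@0 c2@3, authorship .......
After op 4 (insert('n')): buffer="nqevnxksr" (len 9), cursors c1@1 c2@5, authorship 1...2....
After op 5 (insert('u')): buffer="nuqevnuxksr" (len 11), cursors c1@2 c2@7, authorship 11...22....
After op 6 (delete): buffer="nqevnxksr" (len 9), cursors c1@1 c2@5, authorship 1...2....
After op 7 (delete): buffer="qevxksr" (len 7), cursors c1@0 c2@3, authorship .......

Answer: qevxksr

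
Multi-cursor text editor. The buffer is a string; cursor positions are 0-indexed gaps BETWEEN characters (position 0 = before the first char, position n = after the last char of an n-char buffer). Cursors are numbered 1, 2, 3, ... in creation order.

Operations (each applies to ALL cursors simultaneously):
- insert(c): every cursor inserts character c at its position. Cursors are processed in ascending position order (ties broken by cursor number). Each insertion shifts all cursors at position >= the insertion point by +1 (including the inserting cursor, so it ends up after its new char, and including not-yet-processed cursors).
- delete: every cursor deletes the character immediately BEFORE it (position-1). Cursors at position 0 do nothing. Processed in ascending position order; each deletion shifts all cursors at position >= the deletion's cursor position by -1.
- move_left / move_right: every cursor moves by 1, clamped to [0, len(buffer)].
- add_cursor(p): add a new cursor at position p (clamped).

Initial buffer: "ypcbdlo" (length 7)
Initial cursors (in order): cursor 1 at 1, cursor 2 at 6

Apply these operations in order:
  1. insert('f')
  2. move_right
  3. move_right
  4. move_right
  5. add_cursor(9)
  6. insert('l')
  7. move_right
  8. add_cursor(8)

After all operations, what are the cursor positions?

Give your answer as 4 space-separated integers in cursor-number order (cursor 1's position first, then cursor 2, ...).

Answer: 7 12 12 8

Derivation:
After op 1 (insert('f')): buffer="yfpcbdlfo" (len 9), cursors c1@2 c2@8, authorship .1.....2.
After op 2 (move_right): buffer="yfpcbdlfo" (len 9), cursors c1@3 c2@9, authorship .1.....2.
After op 3 (move_right): buffer="yfpcbdlfo" (len 9), cursors c1@4 c2@9, authorship .1.....2.
After op 4 (move_right): buffer="yfpcbdlfo" (len 9), cursors c1@5 c2@9, authorship .1.....2.
After op 5 (add_cursor(9)): buffer="yfpcbdlfo" (len 9), cursors c1@5 c2@9 c3@9, authorship .1.....2.
After op 6 (insert('l')): buffer="yfpcbldlfoll" (len 12), cursors c1@6 c2@12 c3@12, authorship .1...1..2.23
After op 7 (move_right): buffer="yfpcbldlfoll" (len 12), cursors c1@7 c2@12 c3@12, authorship .1...1..2.23
After op 8 (add_cursor(8)): buffer="yfpcbldlfoll" (len 12), cursors c1@7 c4@8 c2@12 c3@12, authorship .1...1..2.23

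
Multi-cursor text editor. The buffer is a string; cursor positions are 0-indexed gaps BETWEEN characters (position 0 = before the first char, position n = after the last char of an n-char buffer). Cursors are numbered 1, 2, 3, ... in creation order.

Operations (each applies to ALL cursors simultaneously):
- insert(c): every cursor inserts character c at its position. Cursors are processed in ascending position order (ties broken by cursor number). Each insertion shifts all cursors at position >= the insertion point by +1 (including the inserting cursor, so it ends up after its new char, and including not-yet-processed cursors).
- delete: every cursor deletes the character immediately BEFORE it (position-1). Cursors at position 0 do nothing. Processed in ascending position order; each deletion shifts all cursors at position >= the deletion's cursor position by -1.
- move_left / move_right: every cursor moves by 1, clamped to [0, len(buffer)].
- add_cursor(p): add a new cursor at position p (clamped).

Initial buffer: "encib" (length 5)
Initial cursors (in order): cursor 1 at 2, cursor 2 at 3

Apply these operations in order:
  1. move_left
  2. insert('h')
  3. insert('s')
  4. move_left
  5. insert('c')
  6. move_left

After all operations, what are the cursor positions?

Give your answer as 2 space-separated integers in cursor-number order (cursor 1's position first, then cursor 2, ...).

Answer: 2 6

Derivation:
After op 1 (move_left): buffer="encib" (len 5), cursors c1@1 c2@2, authorship .....
After op 2 (insert('h')): buffer="ehnhcib" (len 7), cursors c1@2 c2@4, authorship .1.2...
After op 3 (insert('s')): buffer="ehsnhscib" (len 9), cursors c1@3 c2@6, authorship .11.22...
After op 4 (move_left): buffer="ehsnhscib" (len 9), cursors c1@2 c2@5, authorship .11.22...
After op 5 (insert('c')): buffer="ehcsnhcscib" (len 11), cursors c1@3 c2@7, authorship .111.222...
After op 6 (move_left): buffer="ehcsnhcscib" (len 11), cursors c1@2 c2@6, authorship .111.222...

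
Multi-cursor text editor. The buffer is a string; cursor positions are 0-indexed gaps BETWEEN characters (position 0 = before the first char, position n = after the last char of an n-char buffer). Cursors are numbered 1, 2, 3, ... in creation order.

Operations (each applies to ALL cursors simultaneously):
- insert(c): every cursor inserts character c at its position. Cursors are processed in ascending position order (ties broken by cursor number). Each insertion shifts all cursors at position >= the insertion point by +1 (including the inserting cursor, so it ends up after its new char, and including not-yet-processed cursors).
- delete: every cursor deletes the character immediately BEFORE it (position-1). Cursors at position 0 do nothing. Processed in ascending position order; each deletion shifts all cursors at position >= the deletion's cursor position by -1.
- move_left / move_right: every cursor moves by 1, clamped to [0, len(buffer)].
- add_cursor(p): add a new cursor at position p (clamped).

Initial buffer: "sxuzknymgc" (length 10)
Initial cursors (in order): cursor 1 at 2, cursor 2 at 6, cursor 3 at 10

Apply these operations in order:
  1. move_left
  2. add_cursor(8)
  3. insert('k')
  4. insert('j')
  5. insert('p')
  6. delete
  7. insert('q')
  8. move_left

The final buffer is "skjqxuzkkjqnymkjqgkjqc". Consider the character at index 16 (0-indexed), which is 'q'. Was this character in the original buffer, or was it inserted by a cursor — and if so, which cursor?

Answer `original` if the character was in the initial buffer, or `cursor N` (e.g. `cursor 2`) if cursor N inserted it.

After op 1 (move_left): buffer="sxuzknymgc" (len 10), cursors c1@1 c2@5 c3@9, authorship ..........
After op 2 (add_cursor(8)): buffer="sxuzknymgc" (len 10), cursors c1@1 c2@5 c4@8 c3@9, authorship ..........
After op 3 (insert('k')): buffer="skxuzkknymkgkc" (len 14), cursors c1@2 c2@7 c4@11 c3@13, authorship .1....2...4.3.
After op 4 (insert('j')): buffer="skjxuzkkjnymkjgkjc" (len 18), cursors c1@3 c2@9 c4@14 c3@17, authorship .11....22...44.33.
After op 5 (insert('p')): buffer="skjpxuzkkjpnymkjpgkjpc" (len 22), cursors c1@4 c2@11 c4@17 c3@21, authorship .111....222...444.333.
After op 6 (delete): buffer="skjxuzkkjnymkjgkjc" (len 18), cursors c1@3 c2@9 c4@14 c3@17, authorship .11....22...44.33.
After op 7 (insert('q')): buffer="skjqxuzkkjqnymkjqgkjqc" (len 22), cursors c1@4 c2@11 c4@17 c3@21, authorship .111....222...444.333.
After op 8 (move_left): buffer="skjqxuzkkjqnymkjqgkjqc" (len 22), cursors c1@3 c2@10 c4@16 c3@20, authorship .111....222...444.333.
Authorship (.=original, N=cursor N): . 1 1 1 . . . . 2 2 2 . . . 4 4 4 . 3 3 3 .
Index 16: author = 4

Answer: cursor 4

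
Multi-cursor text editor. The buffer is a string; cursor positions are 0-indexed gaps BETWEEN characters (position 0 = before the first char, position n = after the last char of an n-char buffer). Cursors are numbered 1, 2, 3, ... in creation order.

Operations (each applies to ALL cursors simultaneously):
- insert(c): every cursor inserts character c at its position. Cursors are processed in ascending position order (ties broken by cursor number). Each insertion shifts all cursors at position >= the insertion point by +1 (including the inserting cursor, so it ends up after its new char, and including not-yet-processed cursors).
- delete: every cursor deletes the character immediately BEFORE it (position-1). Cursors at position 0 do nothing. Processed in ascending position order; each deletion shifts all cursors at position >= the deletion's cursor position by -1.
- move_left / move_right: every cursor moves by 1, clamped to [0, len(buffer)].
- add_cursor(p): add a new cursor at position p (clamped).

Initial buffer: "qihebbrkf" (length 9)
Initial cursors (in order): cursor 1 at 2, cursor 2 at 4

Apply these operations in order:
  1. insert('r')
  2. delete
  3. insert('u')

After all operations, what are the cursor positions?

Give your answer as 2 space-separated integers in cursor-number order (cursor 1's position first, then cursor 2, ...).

After op 1 (insert('r')): buffer="qirherbbrkf" (len 11), cursors c1@3 c2@6, authorship ..1..2.....
After op 2 (delete): buffer="qihebbrkf" (len 9), cursors c1@2 c2@4, authorship .........
After op 3 (insert('u')): buffer="qiuheubbrkf" (len 11), cursors c1@3 c2@6, authorship ..1..2.....

Answer: 3 6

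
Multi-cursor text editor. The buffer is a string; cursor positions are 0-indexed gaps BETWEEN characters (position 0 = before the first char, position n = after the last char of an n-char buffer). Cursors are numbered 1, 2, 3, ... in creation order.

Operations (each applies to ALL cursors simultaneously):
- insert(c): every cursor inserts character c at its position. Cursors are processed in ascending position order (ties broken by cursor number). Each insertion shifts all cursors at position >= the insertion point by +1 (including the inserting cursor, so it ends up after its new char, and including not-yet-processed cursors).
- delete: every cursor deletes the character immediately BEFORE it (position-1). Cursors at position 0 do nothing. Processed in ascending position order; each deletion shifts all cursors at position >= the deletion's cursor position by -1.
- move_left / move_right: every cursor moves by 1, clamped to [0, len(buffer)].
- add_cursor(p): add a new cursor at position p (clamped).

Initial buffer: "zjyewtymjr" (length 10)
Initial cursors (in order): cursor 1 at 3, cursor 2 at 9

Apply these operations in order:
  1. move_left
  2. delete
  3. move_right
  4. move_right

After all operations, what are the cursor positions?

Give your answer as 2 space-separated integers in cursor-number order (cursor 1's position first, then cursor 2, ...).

After op 1 (move_left): buffer="zjyewtymjr" (len 10), cursors c1@2 c2@8, authorship ..........
After op 2 (delete): buffer="zyewtyjr" (len 8), cursors c1@1 c2@6, authorship ........
After op 3 (move_right): buffer="zyewtyjr" (len 8), cursors c1@2 c2@7, authorship ........
After op 4 (move_right): buffer="zyewtyjr" (len 8), cursors c1@3 c2@8, authorship ........

Answer: 3 8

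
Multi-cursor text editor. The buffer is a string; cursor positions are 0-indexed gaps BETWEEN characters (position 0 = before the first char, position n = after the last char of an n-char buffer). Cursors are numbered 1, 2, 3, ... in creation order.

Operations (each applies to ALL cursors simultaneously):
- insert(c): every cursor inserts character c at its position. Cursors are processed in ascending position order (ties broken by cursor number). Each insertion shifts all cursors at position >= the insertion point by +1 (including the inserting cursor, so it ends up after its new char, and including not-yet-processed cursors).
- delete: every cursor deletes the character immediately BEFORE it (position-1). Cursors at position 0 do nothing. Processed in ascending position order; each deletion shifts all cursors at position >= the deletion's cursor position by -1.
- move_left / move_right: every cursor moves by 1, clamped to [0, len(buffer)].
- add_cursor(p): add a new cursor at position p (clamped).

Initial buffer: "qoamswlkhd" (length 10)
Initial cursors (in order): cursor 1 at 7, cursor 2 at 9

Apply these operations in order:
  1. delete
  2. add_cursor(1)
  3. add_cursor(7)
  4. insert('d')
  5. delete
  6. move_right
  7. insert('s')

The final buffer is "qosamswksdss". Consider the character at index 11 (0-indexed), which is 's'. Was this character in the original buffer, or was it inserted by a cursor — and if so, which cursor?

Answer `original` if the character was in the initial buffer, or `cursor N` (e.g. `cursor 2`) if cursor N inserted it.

After op 1 (delete): buffer="qoamswkd" (len 8), cursors c1@6 c2@7, authorship ........
After op 2 (add_cursor(1)): buffer="qoamswkd" (len 8), cursors c3@1 c1@6 c2@7, authorship ........
After op 3 (add_cursor(7)): buffer="qoamswkd" (len 8), cursors c3@1 c1@6 c2@7 c4@7, authorship ........
After op 4 (insert('d')): buffer="qdoamswdkddd" (len 12), cursors c3@2 c1@8 c2@11 c4@11, authorship .3.....1.24.
After op 5 (delete): buffer="qoamswkd" (len 8), cursors c3@1 c1@6 c2@7 c4@7, authorship ........
After op 6 (move_right): buffer="qoamswkd" (len 8), cursors c3@2 c1@7 c2@8 c4@8, authorship ........
After op 7 (insert('s')): buffer="qosamswksdss" (len 12), cursors c3@3 c1@9 c2@12 c4@12, authorship ..3.....1.24
Authorship (.=original, N=cursor N): . . 3 . . . . . 1 . 2 4
Index 11: author = 4

Answer: cursor 4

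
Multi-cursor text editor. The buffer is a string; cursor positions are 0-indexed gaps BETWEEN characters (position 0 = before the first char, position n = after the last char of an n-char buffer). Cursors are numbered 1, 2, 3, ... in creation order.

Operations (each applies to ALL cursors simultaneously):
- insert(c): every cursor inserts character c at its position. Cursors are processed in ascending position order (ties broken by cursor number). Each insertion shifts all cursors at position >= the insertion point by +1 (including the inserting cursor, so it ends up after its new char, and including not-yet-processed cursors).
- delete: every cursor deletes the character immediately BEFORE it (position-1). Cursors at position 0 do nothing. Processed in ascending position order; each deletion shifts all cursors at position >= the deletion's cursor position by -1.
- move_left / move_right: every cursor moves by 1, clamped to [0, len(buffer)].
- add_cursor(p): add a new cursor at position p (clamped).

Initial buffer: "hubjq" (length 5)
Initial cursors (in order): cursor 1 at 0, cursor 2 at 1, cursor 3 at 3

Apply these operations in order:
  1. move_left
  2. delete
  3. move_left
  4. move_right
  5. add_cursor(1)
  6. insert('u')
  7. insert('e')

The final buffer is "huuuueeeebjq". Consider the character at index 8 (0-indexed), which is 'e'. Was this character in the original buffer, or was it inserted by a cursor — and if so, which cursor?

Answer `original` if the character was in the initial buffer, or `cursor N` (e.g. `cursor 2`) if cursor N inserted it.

Answer: cursor 4

Derivation:
After op 1 (move_left): buffer="hubjq" (len 5), cursors c1@0 c2@0 c3@2, authorship .....
After op 2 (delete): buffer="hbjq" (len 4), cursors c1@0 c2@0 c3@1, authorship ....
After op 3 (move_left): buffer="hbjq" (len 4), cursors c1@0 c2@0 c3@0, authorship ....
After op 4 (move_right): buffer="hbjq" (len 4), cursors c1@1 c2@1 c3@1, authorship ....
After op 5 (add_cursor(1)): buffer="hbjq" (len 4), cursors c1@1 c2@1 c3@1 c4@1, authorship ....
After op 6 (insert('u')): buffer="huuuubjq" (len 8), cursors c1@5 c2@5 c3@5 c4@5, authorship .1234...
After op 7 (insert('e')): buffer="huuuueeeebjq" (len 12), cursors c1@9 c2@9 c3@9 c4@9, authorship .12341234...
Authorship (.=original, N=cursor N): . 1 2 3 4 1 2 3 4 . . .
Index 8: author = 4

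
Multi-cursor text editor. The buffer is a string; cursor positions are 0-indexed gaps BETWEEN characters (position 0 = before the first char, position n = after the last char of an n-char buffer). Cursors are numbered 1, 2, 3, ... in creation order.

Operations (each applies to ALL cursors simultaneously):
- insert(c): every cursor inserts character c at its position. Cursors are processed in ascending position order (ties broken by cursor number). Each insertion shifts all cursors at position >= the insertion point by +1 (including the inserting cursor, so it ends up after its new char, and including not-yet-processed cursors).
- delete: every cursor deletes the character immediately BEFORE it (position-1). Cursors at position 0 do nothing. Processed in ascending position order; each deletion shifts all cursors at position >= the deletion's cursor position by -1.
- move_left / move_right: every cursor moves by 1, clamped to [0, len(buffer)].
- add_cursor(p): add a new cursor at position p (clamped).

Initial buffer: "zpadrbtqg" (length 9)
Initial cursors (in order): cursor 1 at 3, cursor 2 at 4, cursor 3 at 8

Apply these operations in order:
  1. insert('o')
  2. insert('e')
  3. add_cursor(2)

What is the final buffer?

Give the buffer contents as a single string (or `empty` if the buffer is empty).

After op 1 (insert('o')): buffer="zpaodorbtqog" (len 12), cursors c1@4 c2@6 c3@11, authorship ...1.2....3.
After op 2 (insert('e')): buffer="zpaoedoerbtqoeg" (len 15), cursors c1@5 c2@8 c3@14, authorship ...11.22....33.
After op 3 (add_cursor(2)): buffer="zpaoedoerbtqoeg" (len 15), cursors c4@2 c1@5 c2@8 c3@14, authorship ...11.22....33.

Answer: zpaoedoerbtqoeg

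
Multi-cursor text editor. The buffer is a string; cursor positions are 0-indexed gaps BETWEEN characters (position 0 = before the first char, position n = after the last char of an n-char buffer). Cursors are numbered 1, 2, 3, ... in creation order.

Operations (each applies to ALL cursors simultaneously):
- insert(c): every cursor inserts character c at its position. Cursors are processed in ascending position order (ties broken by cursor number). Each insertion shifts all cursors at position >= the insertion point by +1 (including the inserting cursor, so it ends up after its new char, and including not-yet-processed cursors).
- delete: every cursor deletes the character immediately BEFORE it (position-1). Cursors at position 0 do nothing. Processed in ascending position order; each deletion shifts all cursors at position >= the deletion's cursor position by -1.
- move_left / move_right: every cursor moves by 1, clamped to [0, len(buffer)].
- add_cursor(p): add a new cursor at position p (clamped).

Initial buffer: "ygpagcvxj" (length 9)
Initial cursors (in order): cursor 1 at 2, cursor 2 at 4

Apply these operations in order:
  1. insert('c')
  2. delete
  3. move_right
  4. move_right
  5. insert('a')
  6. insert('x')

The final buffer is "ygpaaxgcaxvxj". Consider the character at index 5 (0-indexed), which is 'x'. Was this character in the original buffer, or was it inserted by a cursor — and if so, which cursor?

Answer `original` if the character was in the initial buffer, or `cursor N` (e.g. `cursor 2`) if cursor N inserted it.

After op 1 (insert('c')): buffer="ygcpacgcvxj" (len 11), cursors c1@3 c2@6, authorship ..1..2.....
After op 2 (delete): buffer="ygpagcvxj" (len 9), cursors c1@2 c2@4, authorship .........
After op 3 (move_right): buffer="ygpagcvxj" (len 9), cursors c1@3 c2@5, authorship .........
After op 4 (move_right): buffer="ygpagcvxj" (len 9), cursors c1@4 c2@6, authorship .........
After op 5 (insert('a')): buffer="ygpaagcavxj" (len 11), cursors c1@5 c2@8, authorship ....1..2...
After op 6 (insert('x')): buffer="ygpaaxgcaxvxj" (len 13), cursors c1@6 c2@10, authorship ....11..22...
Authorship (.=original, N=cursor N): . . . . 1 1 . . 2 2 . . .
Index 5: author = 1

Answer: cursor 1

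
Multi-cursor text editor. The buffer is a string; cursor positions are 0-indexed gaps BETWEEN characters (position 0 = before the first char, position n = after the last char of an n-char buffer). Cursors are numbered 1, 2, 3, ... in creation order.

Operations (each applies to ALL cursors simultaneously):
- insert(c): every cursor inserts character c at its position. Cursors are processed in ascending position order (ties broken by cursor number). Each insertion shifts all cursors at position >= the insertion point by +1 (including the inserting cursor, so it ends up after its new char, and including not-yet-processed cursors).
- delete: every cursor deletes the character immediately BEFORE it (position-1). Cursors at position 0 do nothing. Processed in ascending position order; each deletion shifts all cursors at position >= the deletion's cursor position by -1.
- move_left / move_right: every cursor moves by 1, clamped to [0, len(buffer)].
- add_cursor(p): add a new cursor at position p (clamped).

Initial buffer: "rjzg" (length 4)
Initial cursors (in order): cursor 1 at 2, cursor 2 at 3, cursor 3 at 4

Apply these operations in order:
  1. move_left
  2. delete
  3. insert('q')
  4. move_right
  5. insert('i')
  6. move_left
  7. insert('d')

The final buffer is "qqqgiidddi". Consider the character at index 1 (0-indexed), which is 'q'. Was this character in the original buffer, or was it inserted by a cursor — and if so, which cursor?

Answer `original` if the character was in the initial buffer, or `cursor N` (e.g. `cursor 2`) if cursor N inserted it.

After op 1 (move_left): buffer="rjzg" (len 4), cursors c1@1 c2@2 c3@3, authorship ....
After op 2 (delete): buffer="g" (len 1), cursors c1@0 c2@0 c3@0, authorship .
After op 3 (insert('q')): buffer="qqqg" (len 4), cursors c1@3 c2@3 c3@3, authorship 123.
After op 4 (move_right): buffer="qqqg" (len 4), cursors c1@4 c2@4 c3@4, authorship 123.
After op 5 (insert('i')): buffer="qqqgiii" (len 7), cursors c1@7 c2@7 c3@7, authorship 123.123
After op 6 (move_left): buffer="qqqgiii" (len 7), cursors c1@6 c2@6 c3@6, authorship 123.123
After op 7 (insert('d')): buffer="qqqgiidddi" (len 10), cursors c1@9 c2@9 c3@9, authorship 123.121233
Authorship (.=original, N=cursor N): 1 2 3 . 1 2 1 2 3 3
Index 1: author = 2

Answer: cursor 2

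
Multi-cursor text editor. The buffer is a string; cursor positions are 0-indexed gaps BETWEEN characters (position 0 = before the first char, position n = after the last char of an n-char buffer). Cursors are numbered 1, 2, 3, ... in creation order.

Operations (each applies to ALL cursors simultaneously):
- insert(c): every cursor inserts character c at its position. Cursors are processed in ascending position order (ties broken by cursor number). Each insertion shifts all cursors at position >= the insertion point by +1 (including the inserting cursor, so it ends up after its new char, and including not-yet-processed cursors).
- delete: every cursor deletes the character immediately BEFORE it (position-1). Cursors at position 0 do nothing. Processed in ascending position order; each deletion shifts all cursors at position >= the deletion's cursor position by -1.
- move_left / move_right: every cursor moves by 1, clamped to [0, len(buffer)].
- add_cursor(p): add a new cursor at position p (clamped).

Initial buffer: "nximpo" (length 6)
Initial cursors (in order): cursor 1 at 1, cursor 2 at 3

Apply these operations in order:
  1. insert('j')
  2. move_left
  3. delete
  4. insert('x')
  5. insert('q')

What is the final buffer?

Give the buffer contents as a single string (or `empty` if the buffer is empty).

After op 1 (insert('j')): buffer="njxijmpo" (len 8), cursors c1@2 c2@5, authorship .1..2...
After op 2 (move_left): buffer="njxijmpo" (len 8), cursors c1@1 c2@4, authorship .1..2...
After op 3 (delete): buffer="jxjmpo" (len 6), cursors c1@0 c2@2, authorship 1.2...
After op 4 (insert('x')): buffer="xjxxjmpo" (len 8), cursors c1@1 c2@4, authorship 11.22...
After op 5 (insert('q')): buffer="xqjxxqjmpo" (len 10), cursors c1@2 c2@6, authorship 111.222...

Answer: xqjxxqjmpo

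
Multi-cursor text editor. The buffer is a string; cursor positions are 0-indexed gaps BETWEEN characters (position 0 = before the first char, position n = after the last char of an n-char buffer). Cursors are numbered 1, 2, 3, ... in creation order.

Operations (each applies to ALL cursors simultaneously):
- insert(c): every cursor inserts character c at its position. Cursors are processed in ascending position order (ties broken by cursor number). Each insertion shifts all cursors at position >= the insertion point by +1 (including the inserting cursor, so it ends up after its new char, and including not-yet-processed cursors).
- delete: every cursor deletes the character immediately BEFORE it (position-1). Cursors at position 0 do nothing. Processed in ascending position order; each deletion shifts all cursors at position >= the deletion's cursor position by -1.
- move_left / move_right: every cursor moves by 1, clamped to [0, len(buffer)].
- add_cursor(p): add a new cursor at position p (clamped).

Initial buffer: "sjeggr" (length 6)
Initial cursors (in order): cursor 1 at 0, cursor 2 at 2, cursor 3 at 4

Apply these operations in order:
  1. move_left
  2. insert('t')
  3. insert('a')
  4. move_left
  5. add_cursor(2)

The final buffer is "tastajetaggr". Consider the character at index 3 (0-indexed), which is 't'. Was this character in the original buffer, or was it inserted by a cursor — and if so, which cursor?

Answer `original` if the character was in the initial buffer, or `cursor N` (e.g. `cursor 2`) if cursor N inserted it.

Answer: cursor 2

Derivation:
After op 1 (move_left): buffer="sjeggr" (len 6), cursors c1@0 c2@1 c3@3, authorship ......
After op 2 (insert('t')): buffer="tstjetggr" (len 9), cursors c1@1 c2@3 c3@6, authorship 1.2..3...
After op 3 (insert('a')): buffer="tastajetaggr" (len 12), cursors c1@2 c2@5 c3@9, authorship 11.22..33...
After op 4 (move_left): buffer="tastajetaggr" (len 12), cursors c1@1 c2@4 c3@8, authorship 11.22..33...
After op 5 (add_cursor(2)): buffer="tastajetaggr" (len 12), cursors c1@1 c4@2 c2@4 c3@8, authorship 11.22..33...
Authorship (.=original, N=cursor N): 1 1 . 2 2 . . 3 3 . . .
Index 3: author = 2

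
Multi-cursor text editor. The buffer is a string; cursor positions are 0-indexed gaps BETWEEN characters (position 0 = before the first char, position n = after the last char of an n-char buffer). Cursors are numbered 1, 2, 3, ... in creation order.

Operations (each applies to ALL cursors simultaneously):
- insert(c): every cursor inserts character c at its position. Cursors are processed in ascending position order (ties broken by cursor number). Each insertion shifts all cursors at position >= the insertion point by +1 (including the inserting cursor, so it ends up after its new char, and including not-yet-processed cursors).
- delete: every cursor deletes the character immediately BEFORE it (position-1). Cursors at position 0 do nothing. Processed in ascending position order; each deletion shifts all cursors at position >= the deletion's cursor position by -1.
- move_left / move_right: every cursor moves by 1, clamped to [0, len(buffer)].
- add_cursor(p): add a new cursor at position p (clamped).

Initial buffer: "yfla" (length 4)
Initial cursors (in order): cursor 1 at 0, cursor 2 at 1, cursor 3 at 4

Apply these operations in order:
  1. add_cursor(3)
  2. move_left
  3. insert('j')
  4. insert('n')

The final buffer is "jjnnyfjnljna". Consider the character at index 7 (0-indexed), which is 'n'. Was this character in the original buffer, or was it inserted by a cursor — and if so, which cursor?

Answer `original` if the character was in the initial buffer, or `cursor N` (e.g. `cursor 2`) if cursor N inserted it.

Answer: cursor 4

Derivation:
After op 1 (add_cursor(3)): buffer="yfla" (len 4), cursors c1@0 c2@1 c4@3 c3@4, authorship ....
After op 2 (move_left): buffer="yfla" (len 4), cursors c1@0 c2@0 c4@2 c3@3, authorship ....
After op 3 (insert('j')): buffer="jjyfjlja" (len 8), cursors c1@2 c2@2 c4@5 c3@7, authorship 12..4.3.
After op 4 (insert('n')): buffer="jjnnyfjnljna" (len 12), cursors c1@4 c2@4 c4@8 c3@11, authorship 1212..44.33.
Authorship (.=original, N=cursor N): 1 2 1 2 . . 4 4 . 3 3 .
Index 7: author = 4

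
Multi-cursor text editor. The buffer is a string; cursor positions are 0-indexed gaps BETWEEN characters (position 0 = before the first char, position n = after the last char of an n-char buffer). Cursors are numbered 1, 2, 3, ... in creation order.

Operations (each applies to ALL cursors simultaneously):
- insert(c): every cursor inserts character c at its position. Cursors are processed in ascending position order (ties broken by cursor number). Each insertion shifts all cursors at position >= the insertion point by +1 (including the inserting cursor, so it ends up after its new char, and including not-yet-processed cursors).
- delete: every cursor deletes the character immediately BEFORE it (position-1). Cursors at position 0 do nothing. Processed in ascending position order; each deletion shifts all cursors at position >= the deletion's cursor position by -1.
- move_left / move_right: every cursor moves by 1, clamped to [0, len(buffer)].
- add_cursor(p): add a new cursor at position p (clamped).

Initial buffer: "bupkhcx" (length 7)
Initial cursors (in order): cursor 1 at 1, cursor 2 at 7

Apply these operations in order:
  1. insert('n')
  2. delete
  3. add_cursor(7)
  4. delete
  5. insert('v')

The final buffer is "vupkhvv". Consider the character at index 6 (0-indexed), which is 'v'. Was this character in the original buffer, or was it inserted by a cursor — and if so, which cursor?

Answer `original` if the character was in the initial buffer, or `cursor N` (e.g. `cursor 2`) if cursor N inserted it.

After op 1 (insert('n')): buffer="bnupkhcxn" (len 9), cursors c1@2 c2@9, authorship .1......2
After op 2 (delete): buffer="bupkhcx" (len 7), cursors c1@1 c2@7, authorship .......
After op 3 (add_cursor(7)): buffer="bupkhcx" (len 7), cursors c1@1 c2@7 c3@7, authorship .......
After op 4 (delete): buffer="upkh" (len 4), cursors c1@0 c2@4 c3@4, authorship ....
After op 5 (insert('v')): buffer="vupkhvv" (len 7), cursors c1@1 c2@7 c3@7, authorship 1....23
Authorship (.=original, N=cursor N): 1 . . . . 2 3
Index 6: author = 3

Answer: cursor 3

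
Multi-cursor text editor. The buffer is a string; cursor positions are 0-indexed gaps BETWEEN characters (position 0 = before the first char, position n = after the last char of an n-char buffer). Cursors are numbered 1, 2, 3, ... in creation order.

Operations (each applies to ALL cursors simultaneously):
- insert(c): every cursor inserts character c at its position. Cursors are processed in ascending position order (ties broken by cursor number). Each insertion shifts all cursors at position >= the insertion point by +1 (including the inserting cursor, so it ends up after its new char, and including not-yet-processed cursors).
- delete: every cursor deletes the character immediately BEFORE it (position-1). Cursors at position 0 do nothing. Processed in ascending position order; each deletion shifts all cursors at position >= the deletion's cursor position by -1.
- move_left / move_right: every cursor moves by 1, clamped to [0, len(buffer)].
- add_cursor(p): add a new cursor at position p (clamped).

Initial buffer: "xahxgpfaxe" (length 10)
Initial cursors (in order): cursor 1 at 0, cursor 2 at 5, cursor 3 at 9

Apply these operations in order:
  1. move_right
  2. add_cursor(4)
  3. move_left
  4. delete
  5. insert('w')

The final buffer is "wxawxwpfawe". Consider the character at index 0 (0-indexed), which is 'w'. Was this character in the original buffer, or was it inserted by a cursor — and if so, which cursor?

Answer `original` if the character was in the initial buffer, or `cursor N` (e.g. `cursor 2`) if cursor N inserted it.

After op 1 (move_right): buffer="xahxgpfaxe" (len 10), cursors c1@1 c2@6 c3@10, authorship ..........
After op 2 (add_cursor(4)): buffer="xahxgpfaxe" (len 10), cursors c1@1 c4@4 c2@6 c3@10, authorship ..........
After op 3 (move_left): buffer="xahxgpfaxe" (len 10), cursors c1@0 c4@3 c2@5 c3@9, authorship ..........
After op 4 (delete): buffer="xaxpfae" (len 7), cursors c1@0 c4@2 c2@3 c3@6, authorship .......
After op 5 (insert('w')): buffer="wxawxwpfawe" (len 11), cursors c1@1 c4@4 c2@6 c3@10, authorship 1..4.2...3.
Authorship (.=original, N=cursor N): 1 . . 4 . 2 . . . 3 .
Index 0: author = 1

Answer: cursor 1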